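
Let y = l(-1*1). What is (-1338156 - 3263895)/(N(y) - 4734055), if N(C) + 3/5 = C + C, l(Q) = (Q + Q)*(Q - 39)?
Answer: 2556695/2629942 ≈ 0.97215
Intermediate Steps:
l(Q) = 2*Q*(-39 + Q) (l(Q) = (2*Q)*(-39 + Q) = 2*Q*(-39 + Q))
y = 80 (y = 2*(-1*1)*(-39 - 1*1) = 2*(-1)*(-39 - 1) = 2*(-1)*(-40) = 80)
N(C) = -3/5 + 2*C (N(C) = -3/5 + (C + C) = -3/5 + 2*C)
(-1338156 - 3263895)/(N(y) - 4734055) = (-1338156 - 3263895)/((-3/5 + 2*80) - 4734055) = -4602051/((-3/5 + 160) - 4734055) = -4602051/(797/5 - 4734055) = -4602051/(-23669478/5) = -4602051*(-5/23669478) = 2556695/2629942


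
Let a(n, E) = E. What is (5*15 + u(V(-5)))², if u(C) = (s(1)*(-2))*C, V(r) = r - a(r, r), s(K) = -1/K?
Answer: 5625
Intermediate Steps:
V(r) = 0 (V(r) = r - r = 0)
u(C) = 2*C (u(C) = (-1/1*(-2))*C = (-1*1*(-2))*C = (-1*(-2))*C = 2*C)
(5*15 + u(V(-5)))² = (5*15 + 2*0)² = (75 + 0)² = 75² = 5625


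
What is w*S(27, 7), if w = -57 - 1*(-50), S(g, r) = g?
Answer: -189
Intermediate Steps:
w = -7 (w = -57 + 50 = -7)
w*S(27, 7) = -7*27 = -189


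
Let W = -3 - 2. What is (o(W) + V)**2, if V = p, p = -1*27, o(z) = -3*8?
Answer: 2601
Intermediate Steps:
W = -5
o(z) = -24
p = -27
V = -27
(o(W) + V)**2 = (-24 - 27)**2 = (-51)**2 = 2601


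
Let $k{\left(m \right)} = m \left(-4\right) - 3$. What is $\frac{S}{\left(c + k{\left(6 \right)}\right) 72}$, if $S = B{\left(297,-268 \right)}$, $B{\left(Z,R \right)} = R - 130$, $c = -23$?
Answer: $\frac{199}{1800} \approx 0.11056$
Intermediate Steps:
$k{\left(m \right)} = -3 - 4 m$ ($k{\left(m \right)} = - 4 m - 3 = -3 - 4 m$)
$B{\left(Z,R \right)} = -130 + R$
$S = -398$ ($S = -130 - 268 = -398$)
$\frac{S}{\left(c + k{\left(6 \right)}\right) 72} = - \frac{398}{\left(-23 - 27\right) 72} = - \frac{398}{\left(-50\right) 72} = - \frac{398}{-3600} = \left(-398\right) \left(- \frac{1}{3600}\right) = \frac{199}{1800}$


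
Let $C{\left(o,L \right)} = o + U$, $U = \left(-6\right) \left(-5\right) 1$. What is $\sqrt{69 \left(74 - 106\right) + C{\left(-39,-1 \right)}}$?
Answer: $i \sqrt{2217} \approx 47.085 i$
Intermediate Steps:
$U = 30$ ($U = 30 \cdot 1 = 30$)
$C{\left(o,L \right)} = 30 + o$ ($C{\left(o,L \right)} = o + 30 = 30 + o$)
$\sqrt{69 \left(74 - 106\right) + C{\left(-39,-1 \right)}} = \sqrt{69 \left(74 - 106\right) + \left(30 - 39\right)} = \sqrt{69 \left(-32\right) - 9} = \sqrt{-2208 - 9} = \sqrt{-2217} = i \sqrt{2217}$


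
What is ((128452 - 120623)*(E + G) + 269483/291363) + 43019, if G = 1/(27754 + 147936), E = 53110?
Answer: 21286730842856002427/51189565470 ≈ 4.1584e+8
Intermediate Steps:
G = 1/175690 ≈ 5.6918e-6
((128452 - 120623)*(E + G) + 269483/291363) + 43019 = ((128452 - 120623)*(53110 + 1/175690) + 269483/291363) + 43019 = (7829*(9330895901/175690) + 269483*(1/291363)) + 43019 = (73051584008929/175690 + 269483/291363) + 43019 = 21284528718939048497/51189565470 + 43019 = 21286730842856002427/51189565470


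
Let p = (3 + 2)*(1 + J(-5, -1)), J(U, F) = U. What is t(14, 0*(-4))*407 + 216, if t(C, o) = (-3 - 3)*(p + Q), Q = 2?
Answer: 44172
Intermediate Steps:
p = -20 (p = (3 + 2)*(1 - 5) = 5*(-4) = -20)
t(C, o) = 108 (t(C, o) = (-3 - 3)*(-20 + 2) = -6*(-18) = 108)
t(14, 0*(-4))*407 + 216 = 108*407 + 216 = 43956 + 216 = 44172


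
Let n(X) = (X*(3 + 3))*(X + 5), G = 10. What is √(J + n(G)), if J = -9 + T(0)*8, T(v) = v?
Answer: 9*√11 ≈ 29.850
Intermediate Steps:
n(X) = 6*X*(5 + X) (n(X) = (X*6)*(5 + X) = (6*X)*(5 + X) = 6*X*(5 + X))
J = -9 (J = -9 + 0*8 = -9 + 0 = -9)
√(J + n(G)) = √(-9 + 6*10*(5 + 10)) = √(-9 + 6*10*15) = √(-9 + 900) = √891 = 9*√11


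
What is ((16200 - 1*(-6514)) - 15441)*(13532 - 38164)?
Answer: -179148536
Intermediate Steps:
((16200 - 1*(-6514)) - 15441)*(13532 - 38164) = ((16200 + 6514) - 15441)*(-24632) = (22714 - 15441)*(-24632) = 7273*(-24632) = -179148536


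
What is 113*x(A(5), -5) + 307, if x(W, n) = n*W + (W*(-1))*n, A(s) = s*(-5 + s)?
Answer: 307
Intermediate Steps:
x(W, n) = 0 (x(W, n) = W*n + (-W)*n = W*n - W*n = 0)
113*x(A(5), -5) + 307 = 113*0 + 307 = 0 + 307 = 307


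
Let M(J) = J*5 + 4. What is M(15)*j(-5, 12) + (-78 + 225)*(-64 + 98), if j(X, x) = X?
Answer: 4603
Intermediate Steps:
M(J) = 4 + 5*J (M(J) = 5*J + 4 = 4 + 5*J)
M(15)*j(-5, 12) + (-78 + 225)*(-64 + 98) = (4 + 5*15)*(-5) + (-78 + 225)*(-64 + 98) = (4 + 75)*(-5) + 147*34 = 79*(-5) + 4998 = -395 + 4998 = 4603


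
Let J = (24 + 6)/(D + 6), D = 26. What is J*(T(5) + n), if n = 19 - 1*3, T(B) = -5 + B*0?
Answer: 165/16 ≈ 10.313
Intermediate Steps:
T(B) = -5 (T(B) = -5 + 0 = -5)
J = 15/16 (J = (24 + 6)/(26 + 6) = 30/32 = 30*(1/32) = 15/16 ≈ 0.93750)
n = 16 (n = 19 - 3 = 16)
J*(T(5) + n) = 15*(-5 + 16)/16 = (15/16)*11 = 165/16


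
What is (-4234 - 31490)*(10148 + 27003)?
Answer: -1327182324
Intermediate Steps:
(-4234 - 31490)*(10148 + 27003) = -35724*37151 = -1327182324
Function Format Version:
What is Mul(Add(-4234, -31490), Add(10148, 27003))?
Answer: -1327182324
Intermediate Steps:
Mul(Add(-4234, -31490), Add(10148, 27003)) = Mul(-35724, 37151) = -1327182324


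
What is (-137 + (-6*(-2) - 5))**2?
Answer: 16900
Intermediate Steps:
(-137 + (-6*(-2) - 5))**2 = (-137 + (12 - 5))**2 = (-137 + 7)**2 = (-130)**2 = 16900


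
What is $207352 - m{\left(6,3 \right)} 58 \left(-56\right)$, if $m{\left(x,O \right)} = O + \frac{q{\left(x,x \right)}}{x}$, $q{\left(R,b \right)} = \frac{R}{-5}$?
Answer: $\frac{1082232}{5} \approx 2.1645 \cdot 10^{5}$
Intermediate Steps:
$q{\left(R,b \right)} = - \frac{R}{5}$ ($q{\left(R,b \right)} = R \left(- \frac{1}{5}\right) = - \frac{R}{5}$)
$m{\left(x,O \right)} = - \frac{1}{5} + O$ ($m{\left(x,O \right)} = O + \frac{\left(- \frac{1}{5}\right) x}{x} = O - \frac{1}{5} = - \frac{1}{5} + O$)
$207352 - m{\left(6,3 \right)} 58 \left(-56\right) = 207352 - \left(- \frac{1}{5} + 3\right) 58 \left(-56\right) = 207352 - \frac{14}{5} \cdot 58 \left(-56\right) = 207352 - \frac{812}{5} \left(-56\right) = 207352 - - \frac{45472}{5} = 207352 + \frac{45472}{5} = \frac{1082232}{5}$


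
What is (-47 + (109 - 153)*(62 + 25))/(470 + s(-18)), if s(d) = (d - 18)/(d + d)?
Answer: -3875/471 ≈ -8.2272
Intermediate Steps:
s(d) = (-18 + d)/(2*d) (s(d) = (-18 + d)/((2*d)) = (-18 + d)*(1/(2*d)) = (-18 + d)/(2*d))
(-47 + (109 - 153)*(62 + 25))/(470 + s(-18)) = (-47 + (109 - 153)*(62 + 25))/(470 + (½)*(-18 - 18)/(-18)) = (-47 - 44*87)/(470 + (½)*(-1/18)*(-36)) = (-47 - 3828)/(470 + 1) = -3875/471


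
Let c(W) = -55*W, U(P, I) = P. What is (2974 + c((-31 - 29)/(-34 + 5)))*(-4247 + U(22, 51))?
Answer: -350446850/29 ≈ -1.2084e+7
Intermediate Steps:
(2974 + c((-31 - 29)/(-34 + 5)))*(-4247 + U(22, 51)) = (2974 - 55*(-31 - 29)/(-34 + 5))*(-4247 + 22) = (2974 - (-3300)/(-29))*(-4225) = (2974 - (-3300)*(-1)/29)*(-4225) = (2974 - 55*60/29)*(-4225) = (2974 - 3300/29)*(-4225) = (82946/29)*(-4225) = -350446850/29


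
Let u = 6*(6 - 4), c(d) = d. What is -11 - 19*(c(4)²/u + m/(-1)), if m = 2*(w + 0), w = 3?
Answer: 233/3 ≈ 77.667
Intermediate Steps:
m = 6 (m = 2*(3 + 0) = 2*3 = 6)
u = 12 (u = 6*2 = 12)
-11 - 19*(c(4)²/u + m/(-1)) = -11 - 19*(4²/12 + 6/(-1)) = -11 - 19*(16*(1/12) + 6*(-1)) = -11 - 19*(4/3 - 6) = -11 - 19*(-14/3) = -11 + 266/3 = 233/3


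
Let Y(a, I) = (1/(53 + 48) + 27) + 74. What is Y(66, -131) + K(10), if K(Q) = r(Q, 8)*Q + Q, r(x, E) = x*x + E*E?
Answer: 176852/101 ≈ 1751.0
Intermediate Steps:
r(x, E) = E**2 + x**2 (r(x, E) = x**2 + E**2 = E**2 + x**2)
K(Q) = Q + Q*(64 + Q**2) (K(Q) = (8**2 + Q**2)*Q + Q = (64 + Q**2)*Q + Q = Q*(64 + Q**2) + Q = Q + Q*(64 + Q**2))
Y(a, I) = 10202/101 (Y(a, I) = (1/101 + 27) + 74 = 2728/101 + 74 = 10202/101)
Y(66, -131) + K(10) = 10202/101 + 10*(65 + 10**2) = 10202/101 + 10*(65 + 100) = 10202/101 + 10*165 = 10202/101 + 1650 = 176852/101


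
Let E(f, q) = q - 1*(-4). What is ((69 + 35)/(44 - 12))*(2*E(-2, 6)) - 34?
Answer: 31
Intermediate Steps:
E(f, q) = 4 + q (E(f, q) = q + 4 = 4 + q)
((69 + 35)/(44 - 12))*(2*E(-2, 6)) - 34 = ((69 + 35)/(44 - 12))*(2*(4 + 6)) - 34 = (104/32)*(2*10) - 34 = (104*(1/32))*20 - 34 = (13/4)*20 - 34 = 65 - 34 = 31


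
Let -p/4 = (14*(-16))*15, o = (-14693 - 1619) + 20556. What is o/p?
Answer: 1061/3360 ≈ 0.31577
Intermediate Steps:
o = 4244 (o = -16312 + 20556 = 4244)
p = 13440 (p = -4*14*(-16)*15 = -(-896)*15 = -4*(-3360) = 13440)
o/p = 4244/13440 = 4244*(1/13440) = 1061/3360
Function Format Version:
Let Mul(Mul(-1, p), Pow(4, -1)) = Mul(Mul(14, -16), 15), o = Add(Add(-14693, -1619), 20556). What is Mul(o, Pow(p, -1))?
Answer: Rational(1061, 3360) ≈ 0.31577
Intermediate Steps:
o = 4244 (o = Add(-16312, 20556) = 4244)
p = 13440 (p = Mul(-4, Mul(Mul(14, -16), 15)) = Mul(-4, Mul(-224, 15)) = Mul(-4, -3360) = 13440)
Mul(o, Pow(p, -1)) = Mul(4244, Pow(13440, -1)) = Mul(4244, Rational(1, 13440)) = Rational(1061, 3360)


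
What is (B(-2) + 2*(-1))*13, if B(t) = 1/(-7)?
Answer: -195/7 ≈ -27.857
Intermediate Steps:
B(t) = -⅐
(B(-2) + 2*(-1))*13 = (-⅐ + 2*(-1))*13 = (-⅐ - 2)*13 = -15/7*13 = -195/7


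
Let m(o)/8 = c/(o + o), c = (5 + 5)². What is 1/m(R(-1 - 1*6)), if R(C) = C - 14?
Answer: -21/400 ≈ -0.052500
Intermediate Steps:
c = 100 (c = 10² = 100)
R(C) = -14 + C
m(o) = 400/o (m(o) = 8*(100/(o + o)) = 8*(100/((2*o))) = 8*(100*(1/(2*o))) = 8*(50/o) = 400/o)
1/m(R(-1 - 1*6)) = 1/(400/(-14 + (-1 - 1*6))) = 1/(400/(-14 + (-1 - 6))) = 1/(400/(-14 - 7)) = 1/(400/(-21)) = 1/(400*(-1/21)) = 1/(-400/21) = -21/400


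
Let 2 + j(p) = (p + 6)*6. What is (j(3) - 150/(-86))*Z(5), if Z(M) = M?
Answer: 11555/43 ≈ 268.72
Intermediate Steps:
j(p) = 34 + 6*p (j(p) = -2 + (p + 6)*6 = -2 + (6 + p)*6 = -2 + (36 + 6*p) = 34 + 6*p)
(j(3) - 150/(-86))*Z(5) = ((34 + 6*3) - 150/(-86))*5 = ((34 + 18) - 150*(-1/86))*5 = (52 + 75/43)*5 = (2311/43)*5 = 11555/43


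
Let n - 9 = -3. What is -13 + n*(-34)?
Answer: -217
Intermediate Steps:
n = 6 (n = 9 - 3 = 6)
-13 + n*(-34) = -13 + 6*(-34) = -13 - 204 = -217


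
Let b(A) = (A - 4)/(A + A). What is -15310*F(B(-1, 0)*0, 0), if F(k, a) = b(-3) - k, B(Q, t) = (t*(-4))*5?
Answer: -53585/3 ≈ -17862.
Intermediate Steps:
B(Q, t) = -20*t (B(Q, t) = -4*t*5 = -20*t)
b(A) = (-4 + A)/(2*A) (b(A) = (-4 + A)/((2*A)) = (-4 + A)*(1/(2*A)) = (-4 + A)/(2*A))
F(k, a) = 7/6 - k (F(k, a) = (½)*(-4 - 3)/(-3) - k = (½)*(-⅓)*(-7) - k = 7/6 - k)
-15310*F(B(-1, 0)*0, 0) = -15310*(7/6 - (-20*0)*0) = -15310*(7/6 - 0*0) = -15310*(7/6 - 1*0) = -15310*(7/6 + 0) = -15310*7/6 = -53585/3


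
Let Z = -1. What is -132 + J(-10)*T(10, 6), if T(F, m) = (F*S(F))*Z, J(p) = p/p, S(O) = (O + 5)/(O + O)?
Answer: -279/2 ≈ -139.50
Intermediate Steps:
S(O) = (5 + O)/(2*O) (S(O) = (5 + O)/((2*O)) = (5 + O)*(1/(2*O)) = (5 + O)/(2*O))
J(p) = 1
T(F, m) = -5/2 - F/2 (T(F, m) = (F*((5 + F)/(2*F)))*(-1) = (5/2 + F/2)*(-1) = -5/2 - F/2)
-132 + J(-10)*T(10, 6) = -132 + 1*(-5/2 - 1/2*10) = -132 + 1*(-5/2 - 5) = -132 + 1*(-15/2) = -132 - 15/2 = -279/2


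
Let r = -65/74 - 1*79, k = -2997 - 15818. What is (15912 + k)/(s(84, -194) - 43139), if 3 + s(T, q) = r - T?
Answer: 214822/3204635 ≈ 0.067035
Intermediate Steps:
k = -18815
r = -5911/74 (r = -65*1/74 - 79 = -65/74 - 79 = -5911/74 ≈ -79.878)
s(T, q) = -6133/74 - T (s(T, q) = -3 + (-5911/74 - T) = -6133/74 - T)
(15912 + k)/(s(84, -194) - 43139) = (15912 - 18815)/((-6133/74 - 1*84) - 43139) = -2903/((-6133/74 - 84) - 43139) = -2903/(-12349/74 - 43139) = -2903/(-3204635/74) = -2903*(-74/3204635) = 214822/3204635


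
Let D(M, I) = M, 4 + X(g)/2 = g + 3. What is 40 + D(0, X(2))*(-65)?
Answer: 40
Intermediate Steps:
X(g) = -2 + 2*g (X(g) = -8 + 2*(g + 3) = -8 + 2*(3 + g) = -8 + (6 + 2*g) = -2 + 2*g)
40 + D(0, X(2))*(-65) = 40 + 0*(-65) = 40 + 0 = 40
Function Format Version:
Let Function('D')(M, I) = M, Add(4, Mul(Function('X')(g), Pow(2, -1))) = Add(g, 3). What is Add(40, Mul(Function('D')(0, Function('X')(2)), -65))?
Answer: 40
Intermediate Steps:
Function('X')(g) = Add(-2, Mul(2, g)) (Function('X')(g) = Add(-8, Mul(2, Add(g, 3))) = Add(-8, Mul(2, Add(3, g))) = Add(-8, Add(6, Mul(2, g))) = Add(-2, Mul(2, g)))
Add(40, Mul(Function('D')(0, Function('X')(2)), -65)) = Add(40, Mul(0, -65)) = Add(40, 0) = 40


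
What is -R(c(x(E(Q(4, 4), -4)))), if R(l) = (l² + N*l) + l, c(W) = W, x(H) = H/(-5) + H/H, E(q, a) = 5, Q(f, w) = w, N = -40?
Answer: 0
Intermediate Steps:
x(H) = 1 - H/5 (x(H) = H*(-⅕) + 1 = -H/5 + 1 = 1 - H/5)
R(l) = l² - 39*l (R(l) = (l² - 40*l) + l = l² - 39*l)
-R(c(x(E(Q(4, 4), -4)))) = -(1 - ⅕*5)*(-39 + (1 - ⅕*5)) = -(1 - 1)*(-39 + (1 - 1)) = -0*(-39 + 0) = -0*(-39) = -1*0 = 0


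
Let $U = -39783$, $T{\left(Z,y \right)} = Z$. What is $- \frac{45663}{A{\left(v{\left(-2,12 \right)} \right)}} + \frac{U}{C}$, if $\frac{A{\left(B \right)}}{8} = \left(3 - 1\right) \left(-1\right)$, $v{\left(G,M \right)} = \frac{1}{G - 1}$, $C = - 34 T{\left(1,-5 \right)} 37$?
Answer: $\frac{29040291}{10064} \approx 2885.6$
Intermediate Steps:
$C = -1258$ ($C = \left(-34\right) 1 \cdot 37 = \left(-34\right) 37 = -1258$)
$v{\left(G,M \right)} = \frac{1}{-1 + G}$
$A{\left(B \right)} = -16$ ($A{\left(B \right)} = 8 \left(3 - 1\right) \left(-1\right) = 8 \cdot 2 \left(-1\right) = 8 \left(-2\right) = -16$)
$- \frac{45663}{A{\left(v{\left(-2,12 \right)} \right)}} + \frac{U}{C} = - \frac{45663}{-16} - \frac{39783}{-1258} = \left(-45663\right) \left(- \frac{1}{16}\right) - - \frac{39783}{1258} = \frac{45663}{16} + \frac{39783}{1258} = \frac{29040291}{10064}$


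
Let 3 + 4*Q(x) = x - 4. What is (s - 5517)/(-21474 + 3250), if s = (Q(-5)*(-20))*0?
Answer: 5517/18224 ≈ 0.30273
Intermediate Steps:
Q(x) = -7/4 + x/4 (Q(x) = -¾ + (x - 4)/4 = -¾ + (-4 + x)/4 = -¾ + (-1 + x/4) = -7/4 + x/4)
s = 0 (s = ((-7/4 + (¼)*(-5))*(-20))*0 = ((-7/4 - 5/4)*(-20))*0 = -3*(-20)*0 = 60*0 = 0)
(s - 5517)/(-21474 + 3250) = (0 - 5517)/(-21474 + 3250) = -5517/(-18224) = -5517*(-1/18224) = 5517/18224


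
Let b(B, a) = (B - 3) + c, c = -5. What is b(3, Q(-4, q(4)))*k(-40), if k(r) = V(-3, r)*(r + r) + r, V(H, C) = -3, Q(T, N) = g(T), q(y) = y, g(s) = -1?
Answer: -1000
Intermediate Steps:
Q(T, N) = -1
b(B, a) = -8 + B (b(B, a) = (B - 3) - 5 = (-3 + B) - 5 = -8 + B)
k(r) = -5*r (k(r) = -3*(r + r) + r = -6*r + r = -5*r)
b(3, Q(-4, q(4)))*k(-40) = (-8 + 3)*(-5*(-40)) = -5*200 = -1000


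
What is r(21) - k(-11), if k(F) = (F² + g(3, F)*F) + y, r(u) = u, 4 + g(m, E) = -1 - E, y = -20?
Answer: -14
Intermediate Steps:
g(m, E) = -5 - E (g(m, E) = -4 + (-1 - E) = -5 - E)
k(F) = -20 + F² + F*(-5 - F) (k(F) = (F² + (-5 - F)*F) - 20 = (F² + F*(-5 - F)) - 20 = -20 + F² + F*(-5 - F))
r(21) - k(-11) = 21 - (-20 - 5*(-11)) = 21 - (-20 + 55) = 21 - 1*35 = 21 - 35 = -14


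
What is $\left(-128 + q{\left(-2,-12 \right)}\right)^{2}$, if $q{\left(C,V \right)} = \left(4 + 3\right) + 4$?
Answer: $13689$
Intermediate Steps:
$q{\left(C,V \right)} = 11$ ($q{\left(C,V \right)} = 7 + 4 = 11$)
$\left(-128 + q{\left(-2,-12 \right)}\right)^{2} = \left(-128 + 11\right)^{2} = \left(-117\right)^{2} = 13689$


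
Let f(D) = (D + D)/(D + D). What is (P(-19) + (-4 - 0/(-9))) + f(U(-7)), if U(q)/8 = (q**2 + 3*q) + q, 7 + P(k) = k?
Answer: -29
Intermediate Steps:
P(k) = -7 + k
U(q) = 8*q**2 + 32*q (U(q) = 8*((q**2 + 3*q) + q) = 8*(q**2 + 4*q) = 8*q**2 + 32*q)
f(D) = 1 (f(D) = (2*D)/((2*D)) = (2*D)*(1/(2*D)) = 1)
(P(-19) + (-4 - 0/(-9))) + f(U(-7)) = ((-7 - 19) + (-4 - 0/(-9))) + 1 = (-26 + (-4 - 0*(-1)/9)) + 1 = (-26 + (-4 - 10*0)) + 1 = (-26 + (-4 + 0)) + 1 = (-26 - 4) + 1 = -30 + 1 = -29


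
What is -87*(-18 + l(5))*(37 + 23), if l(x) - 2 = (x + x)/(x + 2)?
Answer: 532440/7 ≈ 76063.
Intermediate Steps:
l(x) = 2 + 2*x/(2 + x) (l(x) = 2 + (x + x)/(x + 2) = 2 + (2*x)/(2 + x) = 2 + 2*x/(2 + x))
-87*(-18 + l(5))*(37 + 23) = -87*(-18 + 4*(1 + 5)/(2 + 5))*(37 + 23) = -87*(-18 + 4*6/7)*60 = -87*(-18 + 4*(⅐)*6)*60 = -87*(-18 + 24/7)*60 = -(-8874)*60/7 = -87*(-6120/7) = 532440/7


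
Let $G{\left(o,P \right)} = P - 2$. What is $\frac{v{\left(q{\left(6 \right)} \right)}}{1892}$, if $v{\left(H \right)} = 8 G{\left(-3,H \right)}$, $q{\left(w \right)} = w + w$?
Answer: $\frac{20}{473} \approx 0.042283$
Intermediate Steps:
$q{\left(w \right)} = 2 w$
$G{\left(o,P \right)} = -2 + P$
$v{\left(H \right)} = -16 + 8 H$ ($v{\left(H \right)} = 8 \left(-2 + H\right) = -16 + 8 H$)
$\frac{v{\left(q{\left(6 \right)} \right)}}{1892} = \frac{-16 + 8 \cdot 2 \cdot 6}{1892} = \left(-16 + 8 \cdot 12\right) \frac{1}{1892} = \left(-16 + 96\right) \frac{1}{1892} = 80 \cdot \frac{1}{1892} = \frac{20}{473}$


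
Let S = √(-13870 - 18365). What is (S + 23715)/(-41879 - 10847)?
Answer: -23715/52726 - I*√32235/52726 ≈ -0.44978 - 0.0034052*I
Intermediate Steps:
S = I*√32235 (S = √(-32235) = I*√32235 ≈ 179.54*I)
(S + 23715)/(-41879 - 10847) = (I*√32235 + 23715)/(-41879 - 10847) = (23715 + I*√32235)/(-52726) = (23715 + I*√32235)*(-1/52726) = -23715/52726 - I*√32235/52726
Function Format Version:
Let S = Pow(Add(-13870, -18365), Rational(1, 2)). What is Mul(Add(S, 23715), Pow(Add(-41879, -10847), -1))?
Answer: Add(Rational(-23715, 52726), Mul(Rational(-1, 52726), I, Pow(32235, Rational(1, 2)))) ≈ Add(-0.44978, Mul(-0.0034052, I))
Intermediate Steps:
S = Mul(I, Pow(32235, Rational(1, 2))) (S = Pow(-32235, Rational(1, 2)) = Mul(I, Pow(32235, Rational(1, 2))) ≈ Mul(179.54, I))
Mul(Add(S, 23715), Pow(Add(-41879, -10847), -1)) = Mul(Add(Mul(I, Pow(32235, Rational(1, 2))), 23715), Pow(Add(-41879, -10847), -1)) = Mul(Add(23715, Mul(I, Pow(32235, Rational(1, 2)))), Pow(-52726, -1)) = Mul(Add(23715, Mul(I, Pow(32235, Rational(1, 2)))), Rational(-1, 52726)) = Add(Rational(-23715, 52726), Mul(Rational(-1, 52726), I, Pow(32235, Rational(1, 2))))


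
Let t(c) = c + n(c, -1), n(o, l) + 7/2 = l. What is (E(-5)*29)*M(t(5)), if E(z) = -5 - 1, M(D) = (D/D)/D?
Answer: -348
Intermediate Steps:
n(o, l) = -7/2 + l
t(c) = -9/2 + c (t(c) = c + (-7/2 - 1) = c - 9/2 = -9/2 + c)
M(D) = 1/D
E(z) = -6
(E(-5)*29)*M(t(5)) = (-6*29)/(-9/2 + 5) = -174/½ = -174*2 = -348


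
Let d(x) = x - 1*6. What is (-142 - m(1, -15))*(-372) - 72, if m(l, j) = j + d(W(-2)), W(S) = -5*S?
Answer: 48660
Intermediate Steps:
d(x) = -6 + x (d(x) = x - 6 = -6 + x)
m(l, j) = 4 + j (m(l, j) = j + (-6 - 5*(-2)) = j + (-6 + 10) = j + 4 = 4 + j)
(-142 - m(1, -15))*(-372) - 72 = (-142 - (4 - 15))*(-372) - 72 = (-142 - 1*(-11))*(-372) - 72 = (-142 + 11)*(-372) - 72 = -131*(-372) - 72 = 48732 - 72 = 48660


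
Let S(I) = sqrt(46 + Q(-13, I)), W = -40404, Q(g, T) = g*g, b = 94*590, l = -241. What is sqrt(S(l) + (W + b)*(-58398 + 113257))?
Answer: sqrt(825957104 + sqrt(215)) ≈ 28739.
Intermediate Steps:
b = 55460
Q(g, T) = g**2
S(I) = sqrt(215) (S(I) = sqrt(46 + (-13)**2) = sqrt(46 + 169) = sqrt(215))
sqrt(S(l) + (W + b)*(-58398 + 113257)) = sqrt(sqrt(215) + (-40404 + 55460)*(-58398 + 113257)) = sqrt(sqrt(215) + 15056*54859) = sqrt(sqrt(215) + 825957104) = sqrt(825957104 + sqrt(215))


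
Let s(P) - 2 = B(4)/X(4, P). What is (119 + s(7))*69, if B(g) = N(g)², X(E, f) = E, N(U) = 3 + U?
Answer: 36777/4 ≈ 9194.3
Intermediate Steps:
B(g) = (3 + g)²
s(P) = 57/4 (s(P) = 2 + (3 + 4)²/4 = 2 + 7²*(¼) = 2 + 49*(¼) = 2 + 49/4 = 57/4)
(119 + s(7))*69 = (119 + 57/4)*69 = (533/4)*69 = 36777/4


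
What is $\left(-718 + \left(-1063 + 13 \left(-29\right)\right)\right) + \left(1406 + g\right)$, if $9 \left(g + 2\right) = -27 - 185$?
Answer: $- \frac{6998}{9} \approx -777.56$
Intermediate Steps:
$g = - \frac{230}{9}$ ($g = -2 + \frac{-27 - 185}{9} = -2 + \frac{1}{9} \left(-212\right) = -2 - \frac{212}{9} = - \frac{230}{9} \approx -25.556$)
$\left(-718 + \left(-1063 + 13 \left(-29\right)\right)\right) + \left(1406 + g\right) = \left(-718 + \left(-1063 + 13 \left(-29\right)\right)\right) + \left(1406 - \frac{230}{9}\right) = \left(-718 - 1440\right) + \frac{12424}{9} = -2158 + \frac{12424}{9} = - \frac{6998}{9}$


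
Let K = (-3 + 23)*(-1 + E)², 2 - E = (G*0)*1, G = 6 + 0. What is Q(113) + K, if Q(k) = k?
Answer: 133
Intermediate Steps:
G = 6
E = 2 (E = 2 - 6*0 = 2 - 0 = 2 - 1*0 = 2 + 0 = 2)
K = 20 (K = (-3 + 23)*(-1 + 2)² = 20*1² = 20*1 = 20)
Q(113) + K = 113 + 20 = 133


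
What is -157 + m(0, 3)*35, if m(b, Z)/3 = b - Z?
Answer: -472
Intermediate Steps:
m(b, Z) = -3*Z + 3*b (m(b, Z) = 3*(b - Z) = -3*Z + 3*b)
-157 + m(0, 3)*35 = -157 + (-3*3 + 3*0)*35 = -157 + (-9 + 0)*35 = -157 - 9*35 = -157 - 315 = -472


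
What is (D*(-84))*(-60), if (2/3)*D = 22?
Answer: 166320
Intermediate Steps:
D = 33 (D = (3/2)*22 = 33)
(D*(-84))*(-60) = (33*(-84))*(-60) = -2772*(-60) = 166320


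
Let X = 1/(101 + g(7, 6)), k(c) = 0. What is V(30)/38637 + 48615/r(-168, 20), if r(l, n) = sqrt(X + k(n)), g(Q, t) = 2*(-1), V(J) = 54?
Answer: 2/1431 + 145845*sqrt(11) ≈ 4.8371e+5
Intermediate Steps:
g(Q, t) = -2
X = 1/99 (X = 1/(101 - 2) = 1/99 ≈ 0.010101)
r(l, n) = sqrt(11)/33 (r(l, n) = sqrt(1/99 + 0) = sqrt(1/99) = sqrt(11)/33)
V(30)/38637 + 48615/r(-168, 20) = 54/38637 + 48615/((sqrt(11)/33)) = 54*(1/38637) + 48615*(3*sqrt(11)) = 2/1431 + 145845*sqrt(11)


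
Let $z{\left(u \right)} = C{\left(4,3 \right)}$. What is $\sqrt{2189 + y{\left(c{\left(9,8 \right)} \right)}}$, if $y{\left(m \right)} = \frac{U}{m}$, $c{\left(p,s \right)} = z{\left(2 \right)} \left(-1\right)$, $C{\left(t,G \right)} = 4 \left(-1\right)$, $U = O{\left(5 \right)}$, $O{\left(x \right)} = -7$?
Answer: $\frac{\sqrt{8749}}{2} \approx 46.768$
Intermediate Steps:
$U = -7$
$C{\left(t,G \right)} = -4$
$z{\left(u \right)} = -4$
$c{\left(p,s \right)} = 4$ ($c{\left(p,s \right)} = \left(-4\right) \left(-1\right) = 4$)
$y{\left(m \right)} = - \frac{7}{m}$
$\sqrt{2189 + y{\left(c{\left(9,8 \right)} \right)}} = \sqrt{2189 - \frac{7}{4}} = \sqrt{\frac{8749}{4}} = \frac{\sqrt{8749}}{2}$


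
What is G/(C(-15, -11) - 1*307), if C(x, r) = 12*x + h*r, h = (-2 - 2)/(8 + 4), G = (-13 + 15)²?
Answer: -6/725 ≈ -0.0082759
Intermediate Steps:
G = 4 (G = 2² = 4)
h = -⅓ (h = -4/12 = -4*1/12 = -⅓ ≈ -0.33333)
C(x, r) = 12*x - r/3
G/(C(-15, -11) - 1*307) = 4/((12*(-15) - ⅓*(-11)) - 1*307) = 4/((-180 + 11/3) - 307) = 4/(-529/3 - 307) = 4/(-1450/3) = 4*(-3/1450) = -6/725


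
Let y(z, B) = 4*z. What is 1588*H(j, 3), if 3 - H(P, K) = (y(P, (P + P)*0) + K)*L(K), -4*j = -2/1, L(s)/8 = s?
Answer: -185796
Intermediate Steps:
L(s) = 8*s
j = ½ (j = -(-1)/(2*1) = -(-1)/2 = -¼*(-2) = ½ ≈ 0.50000)
H(P, K) = 3 - 8*K*(K + 4*P) (H(P, K) = 3 - (4*P + K)*8*K = 3 - (K + 4*P)*8*K = 3 - 8*K*(K + 4*P))
1588*H(j, 3) = 1588*(3 - 8*3² - 32*3*½) = 1588*(3 - 8*9 - 48) = 1588*(3 - 72 - 48) = 1588*(-117) = -185796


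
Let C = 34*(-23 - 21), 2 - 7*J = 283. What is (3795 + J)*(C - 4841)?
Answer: -166561708/7 ≈ -2.3795e+7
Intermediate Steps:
J = -281/7 (J = 2/7 - ⅐*283 = 2/7 - 283/7 = -281/7 ≈ -40.143)
C = -1496 (C = 34*(-44) = -1496)
(3795 + J)*(C - 4841) = (3795 - 281/7)*(-1496 - 4841) = (26284/7)*(-6337) = -166561708/7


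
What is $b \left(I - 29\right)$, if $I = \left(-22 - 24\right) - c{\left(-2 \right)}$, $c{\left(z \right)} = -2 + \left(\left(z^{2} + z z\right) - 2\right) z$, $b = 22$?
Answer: $-1342$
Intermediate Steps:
$c{\left(z \right)} = -2 + z \left(-2 + 2 z^{2}\right)$ ($c{\left(z \right)} = -2 + \left(\left(z^{2} + z^{2}\right) - 2\right) z = -2 + \left(2 z^{2} - 2\right) z = -2 + \left(-2 + 2 z^{2}\right) z = -2 + z \left(-2 + 2 z^{2}\right)$)
$I = -32$ ($I = \left(-22 - 24\right) - \left(-2 - -4 + 2 \left(-2\right)^{3}\right) = -46 - \left(-2 + 4 + 2 \left(-8\right)\right) = -46 - \left(-2 + 4 - 16\right) = -46 - -14 = -46 + 14 = -32$)
$b \left(I - 29\right) = 22 \left(-32 - 29\right) = 22 \left(-61\right) = -1342$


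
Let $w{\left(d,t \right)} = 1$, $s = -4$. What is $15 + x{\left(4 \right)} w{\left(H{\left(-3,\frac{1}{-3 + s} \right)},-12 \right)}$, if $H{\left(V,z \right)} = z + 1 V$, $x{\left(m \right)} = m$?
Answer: $19$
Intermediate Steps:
$H{\left(V,z \right)} = V + z$ ($H{\left(V,z \right)} = z + V = V + z$)
$15 + x{\left(4 \right)} w{\left(H{\left(-3,\frac{1}{-3 + s} \right)},-12 \right)} = 15 + 4 \cdot 1 = 15 + 4 = 19$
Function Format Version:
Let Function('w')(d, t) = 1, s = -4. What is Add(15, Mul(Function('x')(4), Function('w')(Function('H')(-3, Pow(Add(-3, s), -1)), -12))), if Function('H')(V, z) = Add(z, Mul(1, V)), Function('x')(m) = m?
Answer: 19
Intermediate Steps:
Function('H')(V, z) = Add(V, z) (Function('H')(V, z) = Add(z, V) = Add(V, z))
Add(15, Mul(Function('x')(4), Function('w')(Function('H')(-3, Pow(Add(-3, s), -1)), -12))) = Add(15, Mul(4, 1)) = Add(15, 4) = 19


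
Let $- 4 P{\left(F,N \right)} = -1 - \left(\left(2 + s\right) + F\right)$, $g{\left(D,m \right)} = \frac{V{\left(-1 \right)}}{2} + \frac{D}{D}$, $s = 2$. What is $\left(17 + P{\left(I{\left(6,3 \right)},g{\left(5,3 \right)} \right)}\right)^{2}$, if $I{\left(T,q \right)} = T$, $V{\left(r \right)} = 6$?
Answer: $\frac{6241}{16} \approx 390.06$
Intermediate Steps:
$g{\left(D,m \right)} = 4$ ($g{\left(D,m \right)} = \frac{6}{2} + \frac{D}{D} = 6 \cdot \frac{1}{2} + 1 = 3 + 1 = 4$)
$P{\left(F,N \right)} = \frac{5}{4} + \frac{F}{4}$ ($P{\left(F,N \right)} = - \frac{-1 - \left(\left(2 + 2\right) + F\right)}{4} = - \frac{-1 - \left(4 + F\right)}{4} = - \frac{-5 - F}{4} = \frac{5}{4} + \frac{F}{4}$)
$\left(17 + P{\left(I{\left(6,3 \right)},g{\left(5,3 \right)} \right)}\right)^{2} = \left(17 + \left(\frac{5}{4} + \frac{1}{4} \cdot 6\right)\right)^{2} = \left(17 + \left(\frac{5}{4} + \frac{3}{2}\right)\right)^{2} = \left(17 + \frac{11}{4}\right)^{2} = \left(\frac{79}{4}\right)^{2} = \frac{6241}{16}$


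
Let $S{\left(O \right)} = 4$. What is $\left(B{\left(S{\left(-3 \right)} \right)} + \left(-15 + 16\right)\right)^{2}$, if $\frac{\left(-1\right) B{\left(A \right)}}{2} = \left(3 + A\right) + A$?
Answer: $441$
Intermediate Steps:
$B{\left(A \right)} = -6 - 4 A$ ($B{\left(A \right)} = - 2 \left(\left(3 + A\right) + A\right) = - 2 \left(3 + 2 A\right) = -6 - 4 A$)
$\left(B{\left(S{\left(-3 \right)} \right)} + \left(-15 + 16\right)\right)^{2} = \left(\left(-6 - 16\right) + \left(-15 + 16\right)\right)^{2} = \left(\left(-6 - 16\right) + 1\right)^{2} = \left(-22 + 1\right)^{2} = \left(-21\right)^{2} = 441$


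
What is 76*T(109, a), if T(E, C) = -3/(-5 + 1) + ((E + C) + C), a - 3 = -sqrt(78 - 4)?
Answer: 8797 - 152*sqrt(74) ≈ 7489.4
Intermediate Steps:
a = 3 - sqrt(74) (a = 3 - sqrt(78 - 4) = 3 - sqrt(74) ≈ -5.6023)
T(E, C) = 3/4 + E + 2*C (T(E, C) = -3/(-4) + ((C + E) + C) = -3*(-1/4) + (E + 2*C) = 3/4 + (E + 2*C) = 3/4 + E + 2*C)
76*T(109, a) = 76*(3/4 + 109 + 2*(3 - sqrt(74))) = 76*(3/4 + 109 + (6 - 2*sqrt(74))) = 76*(463/4 - 2*sqrt(74)) = 8797 - 152*sqrt(74)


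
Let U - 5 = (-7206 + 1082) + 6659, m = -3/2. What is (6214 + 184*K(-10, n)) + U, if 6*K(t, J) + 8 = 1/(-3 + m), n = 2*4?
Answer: 175550/27 ≈ 6501.9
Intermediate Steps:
m = -3/2 (m = -3*½ = -3/2 ≈ -1.5000)
n = 8
U = 540 (U = 5 + ((-7206 + 1082) + 6659) = 5 + (-6124 + 6659) = 5 + 535 = 540)
K(t, J) = -37/27 (K(t, J) = -4/3 + 1/(6*(-3 - 3/2)) = -4/3 + 1/(6*(-9/2)) = -4/3 + (⅙)*(-2/9) = -4/3 - 1/27 = -37/27)
(6214 + 184*K(-10, n)) + U = (6214 + 184*(-37/27)) + 540 = (6214 - 6808/27) + 540 = 160970/27 + 540 = 175550/27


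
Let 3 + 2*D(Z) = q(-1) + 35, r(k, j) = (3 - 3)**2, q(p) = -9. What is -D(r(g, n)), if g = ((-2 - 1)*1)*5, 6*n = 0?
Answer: -23/2 ≈ -11.500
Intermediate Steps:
n = 0 (n = (1/6)*0 = 0)
g = -15 (g = -3*1*5 = -3*5 = -15)
r(k, j) = 0 (r(k, j) = 0**2 = 0)
D(Z) = 23/2 (D(Z) = -3/2 + (-9 + 35)/2 = -3/2 + (1/2)*26 = -3/2 + 13 = 23/2)
-D(r(g, n)) = -1*23/2 = -23/2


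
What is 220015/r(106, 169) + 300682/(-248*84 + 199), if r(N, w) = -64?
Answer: -4558813143/1320512 ≈ -3452.3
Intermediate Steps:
220015/r(106, 169) + 300682/(-248*84 + 199) = 220015/(-64) + 300682/(-248*84 + 199) = 220015*(-1/64) + 300682/(-20832 + 199) = -220015/64 + 300682/(-20633) = -220015/64 + 300682*(-1/20633) = -220015/64 - 300682/20633 = -4558813143/1320512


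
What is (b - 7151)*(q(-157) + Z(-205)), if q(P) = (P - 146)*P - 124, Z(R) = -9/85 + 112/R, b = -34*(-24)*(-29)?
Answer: -1019055267086/697 ≈ -1.4621e+9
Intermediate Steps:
b = -23664 (b = 816*(-29) = -23664)
Z(R) = -9/85 + 112/R (Z(R) = -9*1/85 + 112/R = -9/85 + 112/R)
q(P) = -124 + P*(-146 + P) (q(P) = (-146 + P)*P - 124 = P*(-146 + P) - 124 = -124 + P*(-146 + P))
(b - 7151)*(q(-157) + Z(-205)) = (-23664 - 7151)*((-124 + (-157)² - 146*(-157)) + (-9/85 + 112/(-205))) = -30815*((-124 + 24649 + 22922) + (-9/85 + 112*(-1/205))) = -30815*(47447 + (-9/85 - 112/205)) = -30815*(47447 - 2273/3485) = -30815*165350522/3485 = -1019055267086/697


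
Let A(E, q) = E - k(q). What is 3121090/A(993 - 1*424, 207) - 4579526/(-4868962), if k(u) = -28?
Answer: 1085657327543/207626451 ≈ 5228.9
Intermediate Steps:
A(E, q) = 28 + E (A(E, q) = E - 1*(-28) = E + 28 = 28 + E)
3121090/A(993 - 1*424, 207) - 4579526/(-4868962) = 3121090/(28 + (993 - 1*424)) - 4579526/(-4868962) = 3121090/(28 + (993 - 424)) - 4579526*(-1/4868962) = 3121090/(28 + 569) + 327109/347783 = 3121090/597 + 327109/347783 = 1085657327543/207626451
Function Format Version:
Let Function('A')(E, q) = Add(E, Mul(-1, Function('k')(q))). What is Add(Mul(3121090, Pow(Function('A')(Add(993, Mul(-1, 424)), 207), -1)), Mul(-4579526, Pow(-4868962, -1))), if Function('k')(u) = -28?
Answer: Rational(1085657327543, 207626451) ≈ 5228.9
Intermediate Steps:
Function('A')(E, q) = Add(28, E) (Function('A')(E, q) = Add(E, Mul(-1, -28)) = Add(E, 28) = Add(28, E))
Add(Mul(3121090, Pow(Function('A')(Add(993, Mul(-1, 424)), 207), -1)), Mul(-4579526, Pow(-4868962, -1))) = Add(Mul(3121090, Pow(Add(28, Add(993, Mul(-1, 424))), -1)), Mul(-4579526, Pow(-4868962, -1))) = Add(Mul(3121090, Pow(Add(28, Add(993, -424)), -1)), Mul(-4579526, Rational(-1, 4868962))) = Add(Mul(3121090, Pow(Add(28, 569), -1)), Rational(327109, 347783)) = Add(Mul(3121090, Pow(597, -1)), Rational(327109, 347783)) = Add(Mul(3121090, Rational(1, 597)), Rational(327109, 347783)) = Add(Rational(3121090, 597), Rational(327109, 347783)) = Rational(1085657327543, 207626451)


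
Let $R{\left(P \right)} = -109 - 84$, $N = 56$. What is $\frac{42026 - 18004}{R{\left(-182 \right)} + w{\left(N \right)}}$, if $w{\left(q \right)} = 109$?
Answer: $- \frac{12011}{42} \approx -285.98$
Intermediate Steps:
$R{\left(P \right)} = -193$ ($R{\left(P \right)} = -109 - 84 = -193$)
$\frac{42026 - 18004}{R{\left(-182 \right)} + w{\left(N \right)}} = \frac{42026 - 18004}{-193 + 109} = \frac{24022}{-84} = 24022 \left(- \frac{1}{84}\right) = - \frac{12011}{42}$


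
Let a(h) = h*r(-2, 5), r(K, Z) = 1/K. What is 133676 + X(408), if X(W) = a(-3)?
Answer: 267355/2 ≈ 1.3368e+5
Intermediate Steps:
a(h) = -h/2 (a(h) = h/(-2) = h*(-1/2) = -h/2)
X(W) = 3/2 (X(W) = -1/2*(-3) = 3/2)
133676 + X(408) = 133676 + 3/2 = 267355/2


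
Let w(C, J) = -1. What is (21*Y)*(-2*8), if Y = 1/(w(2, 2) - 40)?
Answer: 336/41 ≈ 8.1951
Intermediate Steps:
Y = -1/41 (Y = 1/(-1 - 40) = 1/(-41) = -1/41 ≈ -0.024390)
(21*Y)*(-2*8) = (21*(-1/41))*(-2*8) = -21/41*(-16) = 336/41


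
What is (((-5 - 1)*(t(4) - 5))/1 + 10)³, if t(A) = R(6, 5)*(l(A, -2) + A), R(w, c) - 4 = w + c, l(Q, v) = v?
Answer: -2744000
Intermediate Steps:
R(w, c) = 4 + c + w (R(w, c) = 4 + (w + c) = 4 + (c + w) = 4 + c + w)
t(A) = -30 + 15*A (t(A) = (4 + 5 + 6)*(-2 + A) = 15*(-2 + A) = -30 + 15*A)
(((-5 - 1)*(t(4) - 5))/1 + 10)³ = (((-5 - 1)*((-30 + 15*4) - 5))/1 + 10)³ = (-6*((-30 + 60) - 5)*1 + 10)³ = (-6*(30 - 5)*1 + 10)³ = (-6*25*1 + 10)³ = (-150*1 + 10)³ = (-150 + 10)³ = (-140)³ = -2744000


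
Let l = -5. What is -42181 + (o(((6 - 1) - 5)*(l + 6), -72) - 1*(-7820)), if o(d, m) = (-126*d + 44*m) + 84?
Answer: -37445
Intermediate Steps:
o(d, m) = 84 - 126*d + 44*m
-42181 + (o(((6 - 1) - 5)*(l + 6), -72) - 1*(-7820)) = -42181 + ((84 - 126*((6 - 1) - 5)*(-5 + 6) + 44*(-72)) - 1*(-7820)) = -42181 + ((84 - 126*(5 - 5) - 3168) + 7820) = -42181 + ((84 - 0 - 3168) + 7820) = -42181 + ((84 - 126*0 - 3168) + 7820) = -42181 + ((84 + 0 - 3168) + 7820) = -42181 + (-3084 + 7820) = -42181 + 4736 = -37445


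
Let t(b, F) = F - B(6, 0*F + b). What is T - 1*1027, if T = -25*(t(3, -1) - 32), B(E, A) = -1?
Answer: -227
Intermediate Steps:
t(b, F) = 1 + F (t(b, F) = F - 1*(-1) = F + 1 = 1 + F)
T = 800 (T = -25*((1 - 1) - 32) = -25*(0 - 32) = -25*(-32) = 800)
T - 1*1027 = 800 - 1*1027 = 800 - 1027 = -227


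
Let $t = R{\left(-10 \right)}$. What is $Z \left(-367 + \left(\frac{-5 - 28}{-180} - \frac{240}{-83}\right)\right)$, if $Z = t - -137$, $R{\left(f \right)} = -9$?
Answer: $- \frac{57995104}{1245} \approx -46582.0$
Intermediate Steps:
$t = -9$
$Z = 128$ ($Z = -9 - -137 = -9 + 137 = 128$)
$Z \left(-367 + \left(\frac{-5 - 28}{-180} - \frac{240}{-83}\right)\right) = 128 \left(-367 + \left(\frac{-5 - 28}{-180} - \frac{240}{-83}\right)\right) = 128 \left(-367 + \left(\left(-5 - 28\right) \left(- \frac{1}{180}\right) - - \frac{240}{83}\right)\right) = 128 \left(-367 + \left(\left(-33\right) \left(- \frac{1}{180}\right) + \frac{240}{83}\right)\right) = 128 \left(-367 + \left(\frac{11}{60} + \frac{240}{83}\right)\right) = 128 \left(-367 + \frac{15313}{4980}\right) = 128 \left(- \frac{1812347}{4980}\right) = - \frac{57995104}{1245}$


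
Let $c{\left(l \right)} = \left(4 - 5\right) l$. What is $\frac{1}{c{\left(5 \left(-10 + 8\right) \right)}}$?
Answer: $\frac{1}{10} \approx 0.1$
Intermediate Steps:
$c{\left(l \right)} = - l$ ($c{\left(l \right)} = \left(4 - 5\right) l = - l$)
$\frac{1}{c{\left(5 \left(-10 + 8\right) \right)}} = \frac{1}{\left(-1\right) 5 \left(-10 + 8\right)} = \frac{1}{\left(-1\right) 5 \left(-2\right)} = \frac{1}{\left(-1\right) \left(-10\right)} = \frac{1}{10}$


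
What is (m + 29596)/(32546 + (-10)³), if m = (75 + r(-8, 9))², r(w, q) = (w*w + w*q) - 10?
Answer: 32845/31546 ≈ 1.0412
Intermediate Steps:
r(w, q) = -10 + w² + q*w (r(w, q) = (w² + q*w) - 10 = -10 + w² + q*w)
m = 3249 (m = (75 + (-10 + (-8)² + 9*(-8)))² = (75 + (-10 + 64 - 72))² = (75 - 18)² = 57² = 3249)
(m + 29596)/(32546 + (-10)³) = (3249 + 29596)/(32546 + (-10)³) = 32845/(32546 - 1000) = 32845/31546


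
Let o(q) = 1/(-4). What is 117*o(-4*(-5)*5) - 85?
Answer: -457/4 ≈ -114.25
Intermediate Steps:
o(q) = -1/4
117*o(-4*(-5)*5) - 85 = 117*(-1/4) - 85 = -117/4 - 85 = -457/4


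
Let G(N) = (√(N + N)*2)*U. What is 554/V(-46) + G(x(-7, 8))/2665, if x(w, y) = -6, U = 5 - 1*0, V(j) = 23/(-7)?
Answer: -3878/23 + 4*I*√3/533 ≈ -168.61 + 0.012999*I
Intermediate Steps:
V(j) = -23/7 (V(j) = 23*(-⅐) = -23/7)
U = 5 (U = 5 + 0 = 5)
G(N) = 10*√2*√N (G(N) = (√(N + N)*2)*5 = (√(2*N)*2)*5 = ((√2*√N)*2)*5 = (2*√2*√N)*5 = 10*√2*√N)
554/V(-46) + G(x(-7, 8))/2665 = 554/(-23/7) + (10*√2*√(-6))/2665 = 554*(-7/23) + (10*√2*(I*√6))*(1/2665) = -3878/23 + (20*I*√3)*(1/2665) = -3878/23 + 4*I*√3/533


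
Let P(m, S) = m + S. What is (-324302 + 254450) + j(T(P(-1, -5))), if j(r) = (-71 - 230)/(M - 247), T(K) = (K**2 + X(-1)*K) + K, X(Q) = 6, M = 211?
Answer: -2514371/36 ≈ -69844.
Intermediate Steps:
P(m, S) = S + m
T(K) = K**2 + 7*K (T(K) = (K**2 + 6*K) + K = K**2 + 7*K)
j(r) = 301/36 (j(r) = (-71 - 230)/(211 - 247) = -301/(-36) = -301*(-1/36) = 301/36)
(-324302 + 254450) + j(T(P(-1, -5))) = (-324302 + 254450) + 301/36 = -69852 + 301/36 = -2514371/36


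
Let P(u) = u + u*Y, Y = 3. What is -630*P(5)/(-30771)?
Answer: 1400/3419 ≈ 0.40948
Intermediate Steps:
P(u) = 4*u (P(u) = u + u*3 = u + 3*u = 4*u)
-630*P(5)/(-30771) = -2520*5/(-30771) = -630*20*(-1/30771) = -12600*(-1/30771) = 1400/3419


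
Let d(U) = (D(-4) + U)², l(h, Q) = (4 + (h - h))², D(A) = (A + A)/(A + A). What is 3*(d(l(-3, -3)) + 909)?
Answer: 3594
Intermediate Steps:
D(A) = 1 (D(A) = (2*A)/((2*A)) = (2*A)*(1/(2*A)) = 1)
l(h, Q) = 16 (l(h, Q) = (4 + 0)² = 4² = 16)
d(U) = (1 + U)²
3*(d(l(-3, -3)) + 909) = 3*((1 + 16)² + 909) = 3*(17² + 909) = 3*(289 + 909) = 3*1198 = 3594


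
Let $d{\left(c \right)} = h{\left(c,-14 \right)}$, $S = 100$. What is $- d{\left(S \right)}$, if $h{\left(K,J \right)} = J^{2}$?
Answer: $-196$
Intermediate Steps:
$d{\left(c \right)} = 196$ ($d{\left(c \right)} = \left(-14\right)^{2} = 196$)
$- d{\left(S \right)} = \left(-1\right) 196 = -196$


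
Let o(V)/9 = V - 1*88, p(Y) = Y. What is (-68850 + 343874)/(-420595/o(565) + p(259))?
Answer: 295169508/172823 ≈ 1707.9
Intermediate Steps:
o(V) = -792 + 9*V (o(V) = 9*(V - 1*88) = 9*(V - 88) = 9*(-88 + V) = -792 + 9*V)
(-68850 + 343874)/(-420595/o(565) + p(259)) = (-68850 + 343874)/(-420595/(-792 + 9*565) + 259) = 275024/(-420595/(-792 + 5085) + 259) = 275024/(-420595/4293 + 259) = 275024/(691292/4293) = 275024*(4293/691292) = 295169508/172823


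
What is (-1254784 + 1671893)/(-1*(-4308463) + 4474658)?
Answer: 417109/8783121 ≈ 0.047490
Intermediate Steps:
(-1254784 + 1671893)/(-1*(-4308463) + 4474658) = 417109/(4308463 + 4474658) = 417109/8783121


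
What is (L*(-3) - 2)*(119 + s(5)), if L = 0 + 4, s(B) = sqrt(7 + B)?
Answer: -1666 - 28*sqrt(3) ≈ -1714.5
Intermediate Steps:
L = 4
(L*(-3) - 2)*(119 + s(5)) = (4*(-3) - 2)*(119 + sqrt(7 + 5)) = (-12 - 2)*(119 + sqrt(12)) = -14*(119 + 2*sqrt(3)) = -1666 - 28*sqrt(3)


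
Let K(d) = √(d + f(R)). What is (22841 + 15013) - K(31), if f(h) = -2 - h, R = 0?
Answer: 37854 - √29 ≈ 37849.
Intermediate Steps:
K(d) = √(-2 + d) (K(d) = √(d + (-2 - 1*0)) = √(d + (-2 + 0)) = √(d - 2) = √(-2 + d))
(22841 + 15013) - K(31) = (22841 + 15013) - √(-2 + 31) = 37854 - √29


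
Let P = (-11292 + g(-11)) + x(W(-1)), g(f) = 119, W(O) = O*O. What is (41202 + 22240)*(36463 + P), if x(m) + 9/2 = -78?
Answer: 1599214215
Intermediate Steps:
W(O) = O**2
x(m) = -165/2 (x(m) = -9/2 - 78 = -165/2)
P = -22511/2 (P = (-11292 + 119) - 165/2 = -11173 - 165/2 = -22511/2 ≈ -11256.)
(41202 + 22240)*(36463 + P) = (41202 + 22240)*(36463 - 22511/2) = 63442*(50415/2) = 1599214215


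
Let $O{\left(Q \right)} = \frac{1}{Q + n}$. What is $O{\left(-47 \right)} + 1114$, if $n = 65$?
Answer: $\frac{20053}{18} \approx 1114.1$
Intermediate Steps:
$O{\left(Q \right)} = \frac{1}{65 + Q}$ ($O{\left(Q \right)} = \frac{1}{Q + 65} = \frac{1}{65 + Q}$)
$O{\left(-47 \right)} + 1114 = \frac{1}{65 - 47} + 1114 = \frac{1}{18} + 1114 = \frac{20053}{18}$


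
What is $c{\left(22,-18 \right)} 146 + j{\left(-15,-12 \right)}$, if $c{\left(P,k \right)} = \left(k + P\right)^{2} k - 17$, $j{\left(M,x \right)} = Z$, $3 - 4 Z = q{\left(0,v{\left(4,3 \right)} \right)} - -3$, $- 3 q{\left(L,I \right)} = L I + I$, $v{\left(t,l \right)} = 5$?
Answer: $- \frac{534355}{12} \approx -44530.0$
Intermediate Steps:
$q{\left(L,I \right)} = - \frac{I}{3} - \frac{I L}{3}$ ($q{\left(L,I \right)} = - \frac{L I + I}{3} = - \frac{I L + I}{3} = - \frac{I + I L}{3} = - \frac{I}{3} - \frac{I L}{3}$)
$Z = \frac{5}{12}$ ($Z = \frac{3}{4} - \frac{\left(- \frac{1}{3}\right) 5 \left(1 + 0\right) - -3}{4} = \frac{3}{4} - \frac{\left(- \frac{1}{3}\right) 5 \cdot 1 + 3}{4} = \frac{3}{4} - \frac{- \frac{5}{3} + 3}{4} = \frac{3}{4} - \frac{1}{3} = \frac{5}{12} \approx 0.41667$)
$j{\left(M,x \right)} = \frac{5}{12}$
$c{\left(P,k \right)} = -17 + k \left(P + k\right)^{2}$ ($c{\left(P,k \right)} = \left(P + k\right)^{2} k - 17 = k \left(P + k\right)^{2} - 17 = -17 + k \left(P + k\right)^{2}$)
$c{\left(22,-18 \right)} 146 + j{\left(-15,-12 \right)} = \left(-17 - 18 \left(22 - 18\right)^{2}\right) 146 + \frac{5}{12} = \left(-17 - 18 \cdot 4^{2}\right) 146 + \frac{5}{12} = \left(-17 - 288\right) 146 + \frac{5}{12} = \left(-305\right) 146 + \frac{5}{12} = -44530 + \frac{5}{12} = - \frac{534355}{12}$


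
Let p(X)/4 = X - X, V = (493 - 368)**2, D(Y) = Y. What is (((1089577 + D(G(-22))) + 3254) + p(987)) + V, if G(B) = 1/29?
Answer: 32145225/29 ≈ 1.1085e+6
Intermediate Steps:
G(B) = 1/29
V = 15625 (V = 125**2 = 15625)
p(X) = 0 (p(X) = 4*(X - X) = 4*0 = 0)
(((1089577 + D(G(-22))) + 3254) + p(987)) + V = (((1089577 + 1/29) + 3254) + 0) + 15625 = ((31597734/29 + 3254) + 0) + 15625 = (31692100/29 + 0) + 15625 = 31692100/29 + 15625 = 32145225/29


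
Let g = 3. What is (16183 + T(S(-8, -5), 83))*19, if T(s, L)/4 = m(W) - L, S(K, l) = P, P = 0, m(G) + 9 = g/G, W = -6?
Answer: 300447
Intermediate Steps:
m(G) = -9 + 3/G
S(K, l) = 0
T(s, L) = -38 - 4*L (T(s, L) = 4*((-9 + 3/(-6)) - L) = 4*((-9 + 3*(-1/6)) - L) = 4*((-9 - 1/2) - L) = 4*(-19/2 - L) = -38 - 4*L)
(16183 + T(S(-8, -5), 83))*19 = (16183 + (-38 - 4*83))*19 = (16183 + (-38 - 332))*19 = (16183 - 370)*19 = 15813*19 = 300447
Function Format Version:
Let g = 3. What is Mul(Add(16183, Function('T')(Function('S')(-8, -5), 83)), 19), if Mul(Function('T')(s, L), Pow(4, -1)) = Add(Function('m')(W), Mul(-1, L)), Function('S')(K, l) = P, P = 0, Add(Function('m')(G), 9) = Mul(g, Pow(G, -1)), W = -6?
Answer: 300447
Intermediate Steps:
Function('m')(G) = Add(-9, Mul(3, Pow(G, -1)))
Function('S')(K, l) = 0
Function('T')(s, L) = Add(-38, Mul(-4, L)) (Function('T')(s, L) = Mul(4, Add(Add(-9, Mul(3, Pow(-6, -1))), Mul(-1, L))) = Mul(4, Add(Add(-9, Mul(3, Rational(-1, 6))), Mul(-1, L))) = Mul(4, Add(Add(-9, Rational(-1, 2)), Mul(-1, L))) = Mul(4, Add(Rational(-19, 2), Mul(-1, L))) = Add(-38, Mul(-4, L)))
Mul(Add(16183, Function('T')(Function('S')(-8, -5), 83)), 19) = Mul(Add(16183, Add(-38, Mul(-4, 83))), 19) = Mul(Add(16183, Add(-38, -332)), 19) = Mul(Add(16183, -370), 19) = Mul(15813, 19) = 300447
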